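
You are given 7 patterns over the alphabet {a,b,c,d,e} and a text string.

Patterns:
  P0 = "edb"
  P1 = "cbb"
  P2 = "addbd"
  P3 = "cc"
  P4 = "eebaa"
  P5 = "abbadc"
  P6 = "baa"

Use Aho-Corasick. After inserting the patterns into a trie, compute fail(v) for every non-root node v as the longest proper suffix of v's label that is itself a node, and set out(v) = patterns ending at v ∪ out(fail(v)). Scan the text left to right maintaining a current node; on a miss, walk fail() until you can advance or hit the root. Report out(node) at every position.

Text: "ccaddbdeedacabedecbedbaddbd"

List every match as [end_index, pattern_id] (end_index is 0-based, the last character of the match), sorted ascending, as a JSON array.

Build:
Trie nodes:
  0='ε' goto a→7 b→22 c→4 e→1
  1='e' goto d→2 e→13
  2='ed' goto b→3
  3='edb' goto ·  ←P0
  4='c' goto b→5 c→12
  5='cb' goto b→6
  6='cbb' goto ·  ←P1
  7='a' goto b→17 d→8
  8='ad' goto d→9
  9='add' goto b→10
  10='addb' goto d→11
  11='addbd' goto ·  ←P2
  12='cc' goto ·  ←P3
  13='ee' goto b→14
  14='eeb' goto a→15
  15='eeba' goto a→16
  16='eebaa' goto ·  ←P4
  17='ab' goto b→18
  18='abb' goto a→19
  19='abba' goto d→20
  20='abbad' goto c→21
  21='abbadc' goto ·  ←P5
  22='b' goto a→23
  23='ba' goto a→24
  24='baa' goto ·  ←P6

Failure links (BFS by depth):
  n1('e'): parent n0 fail=0; on 'e' 0 → fail=0;  out ∅∪∅=∅
  n4('c'): parent n0 fail=0; on 'c' 0 → fail=0;  out ∅∪∅=∅
  n7('a'): parent n0 fail=0; on 'a' 0 → fail=0;  out ∅∪∅=∅
  n22('b'): parent n0 fail=0; on 'b' 0 → fail=0;  out ∅∪∅=∅
  n2('ed'): parent n1 fail=0; on 'd' 0 → fail=0;  out ∅∪∅=∅
  n5('cb'): parent n4 fail=0; on 'b' 0 → fail=22;  out ∅∪∅=∅
  n8('ad'): parent n7 fail=0; on 'd' 0 → fail=0;  out ∅∪∅=∅
  n12('cc'): parent n4 fail=0; on 'c' 0 → fail=4;  out {3}∪∅={3}
  n13('ee'): parent n1 fail=0; on 'e' 0 → fail=1;  out ∅∪∅=∅
  n17('ab'): parent n7 fail=0; on 'b' 0 → fail=22;  out ∅∪∅=∅
  n23('ba'): parent n22 fail=0; on 'a' 0 → fail=7;  out ∅∪∅=∅
  n3('edb'): parent n2 fail=0; on 'b' 0 → fail=22;  out {0}∪∅={0}
  n6('cbb'): parent n5 fail=22; on 'b' 22→0 → fail=22;  out {1}∪∅={1}
  n9('add'): parent n8 fail=0; on 'd' 0 → fail=0;  out ∅∪∅=∅
  n14('eeb'): parent n13 fail=1; on 'b' 1→0 → fail=22;  out ∅∪∅=∅
  n18('abb'): parent n17 fail=22; on 'b' 22→0 → fail=22;  out ∅∪∅=∅
  n24('baa'): parent n23 fail=7; on 'a' 7→0 → fail=7;  out {6}∪∅={6}
  n10('addb'): parent n9 fail=0; on 'b' 0 → fail=22;  out ∅∪∅=∅
  n15('eeba'): parent n14 fail=22; on 'a' 22 → fail=23;  out ∅∪∅=∅
  n19('abba'): parent n18 fail=22; on 'a' 22 → fail=23;  out ∅∪∅=∅
  n11('addbd'): parent n10 fail=22; on 'd' 22→0 → fail=0;  out {2}∪∅={2}
  n16('eebaa'): parent n15 fail=23; on 'a' 23 → fail=24;  out {4}∪{6}={4,6}
  n20('abbad'): parent n19 fail=23; on 'd' 23→7 → fail=8;  out ∅∪∅=∅
  n21('abbadc'): parent n20 fail=8; on 'c' 8→0 → fail=4;  out {5}∪∅={5}

Run:
i=0 'c': node 0→4
i=1 'c': node 4→12  → match P3@[0:1]
i=2 'a': node 12→7 (via fail)
i=3 'd': node 7→8
i=4 'd': node 8→9
i=5 'b': node 9→10
i=6 'd': node 10→11  → match P2@[2:6]
i=7 'e': node 11→1 (via fail)
i=8 'e': node 1→13
i=9 'd': node 13→2 (via fail)
i=10 'a': node 2→7 (via fail)
i=11 'c': node 7→4 (via fail)
i=12 'a': node 4→7 (via fail)
i=13 'b': node 7→17
i=14 'e': node 17→1 (via fail)
i=15 'd': node 1→2
i=16 'e': node 2→1 (via fail)
i=17 'c': node 1→4 (via fail)
i=18 'b': node 4→5
i=19 'e': node 5→1 (via fail)
i=20 'd': node 1→2
i=21 'b': node 2→3  → match P0@[19:21]
i=22 'a': node 3→23 (via fail)
i=23 'd': node 23→8 (via fail)
i=24 'd': node 8→9
i=25 'b': node 9→10
i=26 'd': node 10→11  → match P2@[22:26]

Result: [[1,3],[6,2],[21,0],[26,2]]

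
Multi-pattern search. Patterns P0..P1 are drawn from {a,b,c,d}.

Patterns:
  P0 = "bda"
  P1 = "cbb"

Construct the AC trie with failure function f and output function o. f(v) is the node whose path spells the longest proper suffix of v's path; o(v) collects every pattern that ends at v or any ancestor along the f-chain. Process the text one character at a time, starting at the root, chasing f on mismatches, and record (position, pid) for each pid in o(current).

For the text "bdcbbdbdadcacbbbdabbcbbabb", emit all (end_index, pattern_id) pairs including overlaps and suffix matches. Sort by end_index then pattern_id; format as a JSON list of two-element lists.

Build automaton:
Trie (insert patterns):
  0='ε' goto b→1 c→4
  1='b' goto d→2
  2='bd' goto a→3
  3='bda' goto ·  [P0 ends]
  4='c' goto b→5
  5='cb' goto b→6
  6='cbb' goto ·  [P1 ends]

BFS fail/out derivation:
  fail(1) 'b': from fail(0)=0 chase 'b': 0 ⇒ 0;  out=∅∪out(0)=∅
  fail(4) 'c': from fail(0)=0 chase 'c': 0 ⇒ 0;  out=∅∪out(0)=∅
  fail(2) 'bd': from fail(1)=0 chase 'd': 0 ⇒ 0;  out=∅∪out(0)=∅
  fail(5) 'cb': from fail(4)=0 chase 'b': 0 ⇒ 1;  out=∅∪out(1)=∅
  fail(3) 'bda': from fail(2)=0 chase 'a': 0 ⇒ 0;  out={0}∪out(0)={0}
  fail(6) 'cbb': from fail(5)=1 chase 'b': 1→0 ⇒ 1;  out={1}∪out(1)={1}

Run:
[0] read 'b'  n0⇒n1
[1] read 'd'  n1⇒n2
[2] read 'c'  n2⇒n4 (via fail)
[3] read 'b'  n4⇒n5
[4] read 'b'  n5⇒n6  → match P1@[2:4]
[5] read 'd'  n6⇒n2 (via fail)
[6] read 'b'  n2⇒n1 (via fail)
[7] read 'd'  n1⇒n2
[8] read 'a'  n2⇒n3  → match P0@[6:8]
[9] read 'd'  n3⇒n0 (via fail)
[10] read 'c'  n0⇒n4
[11] read 'a'  n4⇒n0 (via fail)
[12] read 'c'  n0⇒n4
[13] read 'b'  n4⇒n5
[14] read 'b'  n5⇒n6  → match P1@[12:14]
[15] read 'b'  n6⇒n1 (via fail)
[16] read 'd'  n1⇒n2
[17] read 'a'  n2⇒n3  → match P0@[15:17]
[18] read 'b'  n3⇒n1 (via fail)
[19] read 'b'  n1⇒n1 (via fail)
[20] read 'c'  n1⇒n4 (via fail)
[21] read 'b'  n4⇒n5
[22] read 'b'  n5⇒n6  → match P1@[20:22]
[23] read 'a'  n6⇒n0 (via fail)
[24] read 'b'  n0⇒n1
[25] read 'b'  n1⇒n1 (via fail)

Result: [[4,1],[8,0],[14,1],[17,0],[22,1]]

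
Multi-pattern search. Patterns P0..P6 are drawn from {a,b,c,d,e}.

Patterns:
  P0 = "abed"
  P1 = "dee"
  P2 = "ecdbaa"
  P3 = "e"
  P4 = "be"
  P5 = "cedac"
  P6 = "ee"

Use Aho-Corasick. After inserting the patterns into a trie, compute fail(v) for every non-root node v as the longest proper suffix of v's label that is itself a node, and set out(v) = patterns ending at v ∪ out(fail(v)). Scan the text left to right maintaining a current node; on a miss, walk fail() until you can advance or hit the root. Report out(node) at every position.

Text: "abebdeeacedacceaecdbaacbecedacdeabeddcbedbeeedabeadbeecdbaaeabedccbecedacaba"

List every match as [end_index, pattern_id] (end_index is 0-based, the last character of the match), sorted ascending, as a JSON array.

Build:
Trie nodes:
  n0 'ε': a→1 b→14 c→16 d→5 e→8
  n1 'a': b→2
  n2 'ab': e→3
  n3 'abe': d→4
  n4 'abed': ·  ←P0
  n5 'd': e→6
  n6 'de': e→7
  n7 'dee': ·  ←P1
  n8 'e': c→9 e→21  ←P3
  n9 'ec': d→10
  n10 'ecd': b→11
  n11 'ecdb': a→12
  n12 'ecdba': a→13
  n13 'ecdbaa': ·  ←P2
  n14 'b': e→15
  n15 'be': ·  ←P4
  n16 'c': e→17
  n17 'ce': d→18
  n18 'ced': a→19
  n19 'ceda': c→20
  n20 'cedac': ·  ←P5
  n21 'ee': ·  ←P6

BFS fail/out derivation:
  fail(1) 'a': from fail(0)=0 chase 'a': 0 ⇒ 0;  out=∅∪out(0)=∅
  fail(5) 'd': from fail(0)=0 chase 'd': 0 ⇒ 0;  out=∅∪out(0)=∅
  fail(8) 'e': from fail(0)=0 chase 'e': 0 ⇒ 0;  out={3}∪out(0)={3}
  fail(14) 'b': from fail(0)=0 chase 'b': 0 ⇒ 0;  out=∅∪out(0)=∅
  fail(16) 'c': from fail(0)=0 chase 'c': 0 ⇒ 0;  out=∅∪out(0)=∅
  fail(2) 'ab': from fail(1)=0 chase 'b': 0 ⇒ 14;  out=∅∪out(14)=∅
  fail(6) 'de': from fail(5)=0 chase 'e': 0 ⇒ 8;  out=∅∪out(8)={3}
  fail(9) 'ec': from fail(8)=0 chase 'c': 0 ⇒ 16;  out=∅∪out(16)=∅
  fail(15) 'be': from fail(14)=0 chase 'e': 0 ⇒ 8;  out={4}∪out(8)={3,4}
  fail(17) 'ce': from fail(16)=0 chase 'e': 0 ⇒ 8;  out=∅∪out(8)={3}
  fail(21) 'ee': from fail(8)=0 chase 'e': 0 ⇒ 8;  out={6}∪out(8)={3,6}
  fail(3) 'abe': from fail(2)=14 chase 'e': 14 ⇒ 15;  out=∅∪out(15)={3,4}
  fail(7) 'dee': from fail(6)=8 chase 'e': 8 ⇒ 21;  out={1}∪out(21)={1,3,6}
  fail(10) 'ecd': from fail(9)=16 chase 'd': 16→0 ⇒ 5;  out=∅∪out(5)=∅
  fail(18) 'ced': from fail(17)=8 chase 'd': 8→0 ⇒ 5;  out=∅∪out(5)=∅
  fail(4) 'abed': from fail(3)=15 chase 'd': 15→8→0 ⇒ 5;  out={0}∪out(5)={0}
  fail(11) 'ecdb': from fail(10)=5 chase 'b': 5→0 ⇒ 14;  out=∅∪out(14)=∅
  fail(19) 'ceda': from fail(18)=5 chase 'a': 5→0 ⇒ 1;  out=∅∪out(1)=∅
  fail(12) 'ecdba': from fail(11)=14 chase 'a': 14→0 ⇒ 1;  out=∅∪out(1)=∅
  fail(20) 'cedac': from fail(19)=1 chase 'c': 1→0 ⇒ 16;  out={5}∪out(16)={5}
  fail(13) 'ecdbaa': from fail(12)=1 chase 'a': 1→0 ⇒ 1;  out={2}∪out(1)={2}

Scan:
i=0 'a': node 0→1
i=1 'b': node 1→2
i=2 'e': node 2→3  → match P3@[2:2],P4@[1:2]
i=3 'b': node 3→14 (fail-walked)
i=4 'd': node 14→5 (fail-walked)
i=5 'e': node 5→6  → match P3@[5:5]
i=6 'e': node 6→7  → match P1@[4:6],P3@[6:6],P6@[5:6]
i=7 'a': node 7→1 (fail-walked)
i=8 'c': node 1→16 (fail-walked)
i=9 'e': node 16→17  → match P3@[9:9]
i=10 'd': node 17→18
i=11 'a': node 18→19
i=12 'c': node 19→20  → match P5@[8:12]
i=13 'c': node 20→16 (fail-walked)
i=14 'e': node 16→17  → match P3@[14:14]
i=15 'a': node 17→1 (fail-walked)
i=16 'e': node 1→8 (fail-walked)  → match P3@[16:16]
i=17 'c': node 8→9
i=18 'd': node 9→10
i=19 'b': node 10→11
i=20 'a': node 11→12
i=21 'a': node 12→13  → match P2@[16:21]
i=22 'c': node 13→16 (fail-walked)
i=23 'b': node 16→14 (fail-walked)
i=24 'e': node 14→15  → match P3@[24:24],P4@[23:24]
i=25 'c': node 15→9 (fail-walked)
i=26 'e': node 9→17 (fail-walked)  → match P3@[26:26]
i=27 'd': node 17→18
i=28 'a': node 18→19
i=29 'c': node 19→20  → match P5@[25:29]
i=30 'd': node 20→5 (fail-walked)
i=31 'e': node 5→6  → match P3@[31:31]
i=32 'a': node 6→1 (fail-walked)
i=33 'b': node 1→2
i=34 'e': node 2→3  → match P3@[34:34],P4@[33:34]
i=35 'd': node 3→4  → match P0@[32:35]
i=36 'd': node 4→5 (fail-walked)
i=37 'c': node 5→16 (fail-walked)
i=38 'b': node 16→14 (fail-walked)
i=39 'e': node 14→15  → match P3@[39:39],P4@[38:39]
i=40 'd': node 15→5 (fail-walked)
i=41 'b': node 5→14 (fail-walked)
i=42 'e': node 14→15  → match P3@[42:42],P4@[41:42]
i=43 'e': node 15→21 (fail-walked)  → match P3@[43:43],P6@[42:43]
i=44 'e': node 21→21 (fail-walked)  → match P3@[44:44],P6@[43:44]
i=45 'd': node 21→5 (fail-walked)
i=46 'a': node 5→1 (fail-walked)
i=47 'b': node 1→2
i=48 'e': node 2→3  → match P3@[48:48],P4@[47:48]
i=49 'a': node 3→1 (fail-walked)
i=50 'd': node 1→5 (fail-walked)
i=51 'b': node 5→14 (fail-walked)
i=52 'e': node 14→15  → match P3@[52:52],P4@[51:52]
i=53 'e': node 15→21 (fail-walked)  → match P3@[53:53],P6@[52:53]
i=54 'c': node 21→9 (fail-walked)
i=55 'd': node 9→10
i=56 'b': node 10→11
i=57 'a': node 11→12
i=58 'a': node 12→13  → match P2@[53:58]
i=59 'e': node 13→8 (fail-walked)  → match P3@[59:59]
i=60 'a': node 8→1 (fail-walked)
i=61 'b': node 1→2
i=62 'e': node 2→3  → match P3@[62:62],P4@[61:62]
i=63 'd': node 3→4  → match P0@[60:63]
i=64 'c': node 4→16 (fail-walked)
i=65 'c': node 16→16 (fail-walked)
i=66 'b': node 16→14 (fail-walked)
i=67 'e': node 14→15  → match P3@[67:67],P4@[66:67]
i=68 'c': node 15→9 (fail-walked)
i=69 'e': node 9→17 (fail-walked)  → match P3@[69:69]
i=70 'd': node 17→18
i=71 'a': node 18→19
i=72 'c': node 19→20  → match P5@[68:72]
i=73 'a': node 20→1 (fail-walked)
i=74 'b': node 1→2
i=75 'a': node 2→1 (fail-walked)

Result: [[2,3],[2,4],[5,3],[6,1],[6,3],[6,6],[9,3],[12,5],[14,3],[16,3],[21,2],[24,3],[24,4],[26,3],[29,5],[31,3],[34,3],[34,4],[35,0],[39,3],[39,4],[42,3],[42,4],[43,3],[43,6],[44,3],[44,6],[48,3],[48,4],[52,3],[52,4],[53,3],[53,6],[58,2],[59,3],[62,3],[62,4],[63,0],[67,3],[67,4],[69,3],[72,5]]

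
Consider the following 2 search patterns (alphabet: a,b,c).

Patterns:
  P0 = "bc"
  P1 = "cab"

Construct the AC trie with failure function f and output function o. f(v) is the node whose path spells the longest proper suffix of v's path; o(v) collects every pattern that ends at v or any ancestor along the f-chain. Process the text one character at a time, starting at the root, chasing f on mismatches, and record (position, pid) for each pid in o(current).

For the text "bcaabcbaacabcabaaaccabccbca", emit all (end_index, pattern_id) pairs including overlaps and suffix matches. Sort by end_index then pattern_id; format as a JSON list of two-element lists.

Construct AC machine:
Trie nodes:
  n0 'ε': b→1 c→3
  n1 'b': c→2
  n2 'bc': ·  [P0 ends]
  n3 'c': a→4
  n4 'ca': b→5
  n5 'cab': ·  [P1 ends]

Failure links (BFS by depth):
  fail(1) 'b': from fail(0)=0 chase 'b': 0 ⇒ 0;  out=∅∪out(0)=∅
  fail(3) 'c': from fail(0)=0 chase 'c': 0 ⇒ 0;  out=∅∪out(0)=∅
  fail(2) 'bc': from fail(1)=0 chase 'c': 0 ⇒ 3;  out={0}∪out(3)={0}
  fail(4) 'ca': from fail(3)=0 chase 'a': 0 ⇒ 0;  out=∅∪out(0)=∅
  fail(5) 'cab': from fail(4)=0 chase 'b': 0 ⇒ 1;  out={1}∪out(1)={1}

Text stream:
[0] read 'b'  n0⇒n1
[1] read 'c'  n1⇒n2  ** P0@[0:1]
[2] read 'a'  n2⇒n4 ·f
[3] read 'a'  n4⇒n0 ·f
[4] read 'b'  n0⇒n1
[5] read 'c'  n1⇒n2  ** P0@[4:5]
[6] read 'b'  n2⇒n1 ·f
[7] read 'a'  n1⇒n0 ·f
[8] read 'a'  n0⇒n0
[9] read 'c'  n0⇒n3
[10] read 'a'  n3⇒n4
[11] read 'b'  n4⇒n5  ** P1@[9:11]
[12] read 'c'  n5⇒n2 ·f  ** P0@[11:12]
[13] read 'a'  n2⇒n4 ·f
[14] read 'b'  n4⇒n5  ** P1@[12:14]
[15] read 'a'  n5⇒n0 ·f
[16] read 'a'  n0⇒n0
[17] read 'a'  n0⇒n0
[18] read 'c'  n0⇒n3
[19] read 'c'  n3⇒n3 ·f
[20] read 'a'  n3⇒n4
[21] read 'b'  n4⇒n5  ** P1@[19:21]
[22] read 'c'  n5⇒n2 ·f  ** P0@[21:22]
[23] read 'c'  n2⇒n3 ·f
[24] read 'b'  n3⇒n1 ·f
[25] read 'c'  n1⇒n2  ** P0@[24:25]
[26] read 'a'  n2⇒n4 ·f

Matches: [[1,0],[5,0],[11,1],[12,0],[14,1],[21,1],[22,0],[25,0]]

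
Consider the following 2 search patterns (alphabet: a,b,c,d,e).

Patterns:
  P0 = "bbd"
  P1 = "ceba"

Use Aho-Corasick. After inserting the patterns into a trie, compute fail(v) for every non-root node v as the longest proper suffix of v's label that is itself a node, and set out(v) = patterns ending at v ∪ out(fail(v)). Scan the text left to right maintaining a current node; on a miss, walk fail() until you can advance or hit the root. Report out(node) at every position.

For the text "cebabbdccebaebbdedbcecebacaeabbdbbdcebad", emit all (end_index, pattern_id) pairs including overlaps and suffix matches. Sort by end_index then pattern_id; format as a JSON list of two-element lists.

Build automaton:
Trie nodes:
  0='ε' goto b→1 c→4
  1='b' goto b→2
  2='bb' goto d→3
  3='bbd' goto ·  [P0 ends]
  4='c' goto e→5
  5='ce' goto b→6
  6='ceb' goto a→7
  7='ceba' goto ·  [P1 ends]

Failure links (BFS by depth):
  fail(1) 'b': from fail(0)=0 chase 'b': 0 ⇒ 0;  out=∅∪out(0)=∅
  fail(4) 'c': from fail(0)=0 chase 'c': 0 ⇒ 0;  out=∅∪out(0)=∅
  fail(2) 'bb': from fail(1)=0 chase 'b': 0 ⇒ 1;  out=∅∪out(1)=∅
  fail(5) 'ce': from fail(4)=0 chase 'e': 0 ⇒ 0;  out=∅∪out(0)=∅
  fail(3) 'bbd': from fail(2)=1 chase 'd': 1→0 ⇒ 0;  out={0}∪out(0)={0}
  fail(6) 'ceb': from fail(5)=0 chase 'b': 0 ⇒ 1;  out=∅∪out(1)=∅
  fail(7) 'ceba': from fail(6)=1 chase 'a': 1→0 ⇒ 0;  out={1}∪out(0)={1}

Text stream:
i=0 'c': node 0→4
i=1 'e': node 4→5
i=2 'b': node 5→6
i=3 'a': node 6→7  emit P1@[0:3]
i=4 'b': node 7→1 (via fail)
i=5 'b': node 1→2
i=6 'd': node 2→3  emit P0@[4:6]
i=7 'c': node 3→4 (via fail)
i=8 'c': node 4→4 (via fail)
i=9 'e': node 4→5
i=10 'b': node 5→6
i=11 'a': node 6→7  emit P1@[8:11]
i=12 'e': node 7→0 (via fail)
i=13 'b': node 0→1
i=14 'b': node 1→2
i=15 'd': node 2→3  emit P0@[13:15]
i=16 'e': node 3→0 (via fail)
i=17 'd': node 0→0
i=18 'b': node 0→1
i=19 'c': node 1→4 (via fail)
i=20 'e': node 4→5
i=21 'c': node 5→4 (via fail)
i=22 'e': node 4→5
i=23 'b': node 5→6
i=24 'a': node 6→7  emit P1@[21:24]
i=25 'c': node 7→4 (via fail)
i=26 'a': node 4→0 (via fail)
i=27 'e': node 0→0
i=28 'a': node 0→0
i=29 'b': node 0→1
i=30 'b': node 1→2
i=31 'd': node 2→3  emit P0@[29:31]
i=32 'b': node 3→1 (via fail)
i=33 'b': node 1→2
i=34 'd': node 2→3  emit P0@[32:34]
i=35 'c': node 3→4 (via fail)
i=36 'e': node 4→5
i=37 'b': node 5→6
i=38 'a': node 6→7  emit P1@[35:38]
i=39 'd': node 7→0 (via fail)

Matches: [[3,1],[6,0],[11,1],[15,0],[24,1],[31,0],[34,0],[38,1]]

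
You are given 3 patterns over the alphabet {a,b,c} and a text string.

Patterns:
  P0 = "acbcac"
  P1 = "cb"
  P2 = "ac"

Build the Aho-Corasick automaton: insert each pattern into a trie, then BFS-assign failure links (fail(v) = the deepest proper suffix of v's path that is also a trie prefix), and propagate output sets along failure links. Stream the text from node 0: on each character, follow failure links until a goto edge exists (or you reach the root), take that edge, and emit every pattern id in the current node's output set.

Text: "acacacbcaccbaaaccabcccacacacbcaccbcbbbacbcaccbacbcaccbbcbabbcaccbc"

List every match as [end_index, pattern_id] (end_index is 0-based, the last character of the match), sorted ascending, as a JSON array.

Build:
Trie (insert patterns):
  0='ε' goto a→1 c→7
  1='a' goto c→2
  2='ac' goto b→3  ←P2
  3='acb' goto c→4
  4='acbc' goto a→5
  5='acbca' goto c→6
  6='acbcac' goto ·  ←P0
  7='c' goto b→8
  8='cb' goto ·  ←P1

BFS fail/out derivation:
  fail(1) 'a': from fail(0)=0 chase 'a': 0 ⇒ 0;  out=∅∪out(0)=∅
  fail(7) 'c': from fail(0)=0 chase 'c': 0 ⇒ 0;  out=∅∪out(0)=∅
  fail(2) 'ac': from fail(1)=0 chase 'c': 0 ⇒ 7;  out={2}∪out(7)={2}
  fail(8) 'cb': from fail(7)=0 chase 'b': 0 ⇒ 0;  out={1}∪out(0)={1}
  fail(3) 'acb': from fail(2)=7 chase 'b': 7 ⇒ 8;  out=∅∪out(8)={1}
  fail(4) 'acbc': from fail(3)=8 chase 'c': 8→0 ⇒ 7;  out=∅∪out(7)=∅
  fail(5) 'acbca': from fail(4)=7 chase 'a': 7→0 ⇒ 1;  out=∅∪out(1)=∅
  fail(6) 'acbcac': from fail(5)=1 chase 'c': 1 ⇒ 2;  out={0}∪out(2)={0,2}

Scan:
pos 0 'a': at 1
pos 1 'c': at 2  ** P2@[0:1]
pos 2 'a': at 1 (via fail)
pos 3 'c': at 2  ** P2@[2:3]
pos 4 'a': at 1 (via fail)
pos 5 'c': at 2  ** P2@[4:5]
pos 6 'b': at 3  ** P1@[5:6]
pos 7 'c': at 4
pos 8 'a': at 5
pos 9 'c': at 6  ** P0@[4:9],P2@[8:9]
pos 10 'c': at 7 (via fail)
pos 11 'b': at 8  ** P1@[10:11]
pos 12 'a': at 1 (via fail)
pos 13 'a': at 1 (via fail)
pos 14 'a': at 1 (via fail)
pos 15 'c': at 2  ** P2@[14:15]
pos 16 'c': at 7 (via fail)
pos 17 'a': at 1 (via fail)
pos 18 'b': at 0 (via fail)
pos 19 'c': at 7
pos 20 'c': at 7 (via fail)
pos 21 'c': at 7 (via fail)
pos 22 'a': at 1 (via fail)
pos 23 'c': at 2  ** P2@[22:23]
pos 24 'a': at 1 (via fail)
pos 25 'c': at 2  ** P2@[24:25]
pos 26 'a': at 1 (via fail)
pos 27 'c': at 2  ** P2@[26:27]
pos 28 'b': at 3  ** P1@[27:28]
pos 29 'c': at 4
pos 30 'a': at 5
pos 31 'c': at 6  ** P0@[26:31],P2@[30:31]
pos 32 'c': at 7 (via fail)
pos 33 'b': at 8  ** P1@[32:33]
pos 34 'c': at 7 (via fail)
pos 35 'b': at 8  ** P1@[34:35]
pos 36 'b': at 0 (via fail)
pos 37 'b': at 0
pos 38 'a': at 1
pos 39 'c': at 2  ** P2@[38:39]
pos 40 'b': at 3  ** P1@[39:40]
pos 41 'c': at 4
pos 42 'a': at 5
pos 43 'c': at 6  ** P0@[38:43],P2@[42:43]
pos 44 'c': at 7 (via fail)
pos 45 'b': at 8  ** P1@[44:45]
pos 46 'a': at 1 (via fail)
pos 47 'c': at 2  ** P2@[46:47]
pos 48 'b': at 3  ** P1@[47:48]
pos 49 'c': at 4
pos 50 'a': at 5
pos 51 'c': at 6  ** P0@[46:51],P2@[50:51]
pos 52 'c': at 7 (via fail)
pos 53 'b': at 8  ** P1@[52:53]
pos 54 'b': at 0 (via fail)
pos 55 'c': at 7
pos 56 'b': at 8  ** P1@[55:56]
pos 57 'a': at 1 (via fail)
pos 58 'b': at 0 (via fail)
pos 59 'b': at 0
pos 60 'c': at 7
pos 61 'a': at 1 (via fail)
pos 62 'c': at 2  ** P2@[61:62]
pos 63 'c': at 7 (via fail)
pos 64 'b': at 8  ** P1@[63:64]
pos 65 'c': at 7 (via fail)

Matches: [[1,2],[3,2],[5,2],[6,1],[9,0],[9,2],[11,1],[15,2],[23,2],[25,2],[27,2],[28,1],[31,0],[31,2],[33,1],[35,1],[39,2],[40,1],[43,0],[43,2],[45,1],[47,2],[48,1],[51,0],[51,2],[53,1],[56,1],[62,2],[64,1]]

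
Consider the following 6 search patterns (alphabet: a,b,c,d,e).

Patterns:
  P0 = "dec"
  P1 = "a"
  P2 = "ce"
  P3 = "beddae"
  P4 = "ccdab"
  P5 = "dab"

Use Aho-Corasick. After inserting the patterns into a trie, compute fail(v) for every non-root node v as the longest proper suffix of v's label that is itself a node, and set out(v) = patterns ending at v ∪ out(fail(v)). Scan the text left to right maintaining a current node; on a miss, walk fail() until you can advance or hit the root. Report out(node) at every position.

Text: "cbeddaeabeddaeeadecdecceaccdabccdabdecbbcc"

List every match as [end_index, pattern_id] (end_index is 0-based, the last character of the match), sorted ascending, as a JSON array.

Construct AC machine:
Trie nodes:
  n0 'ε': a→4 b→7 c→5 d→1
  n1 'd': a→17 e→2
  n2 'de': c→3
  n3 'dec': ·  [P0 ends]
  n4 'a': ·  [P1 ends]
  n5 'c': c→13 e→6
  n6 'ce': ·  [P2 ends]
  n7 'b': e→8
  n8 'be': d→9
  n9 'bed': d→10
  n10 'bedd': a→11
  n11 'bedda': e→12
  n12 'beddae': ·  [P3 ends]
  n13 'cc': d→14
  n14 'ccd': a→15
  n15 'ccda': b→16
  n16 'ccdab': ·  [P4 ends]
  n17 'da': b→18
  n18 'dab': ·  [P5 ends]

BFS fail/out derivation:
  n1('d'): parent n0 fail=0; on 'd' 0 → fail=0;  out ∅∪∅=∅
  n4('a'): parent n0 fail=0; on 'a' 0 → fail=0;  out {1}∪∅={1}
  n5('c'): parent n0 fail=0; on 'c' 0 → fail=0;  out ∅∪∅=∅
  n7('b'): parent n0 fail=0; on 'b' 0 → fail=0;  out ∅∪∅=∅
  n2('de'): parent n1 fail=0; on 'e' 0 → fail=0;  out ∅∪∅=∅
  n6('ce'): parent n5 fail=0; on 'e' 0 → fail=0;  out {2}∪∅={2}
  n8('be'): parent n7 fail=0; on 'e' 0 → fail=0;  out ∅∪∅=∅
  n13('cc'): parent n5 fail=0; on 'c' 0 → fail=5;  out ∅∪∅=∅
  n17('da'): parent n1 fail=0; on 'a' 0 → fail=4;  out ∅∪{1}={1}
  n3('dec'): parent n2 fail=0; on 'c' 0 → fail=5;  out {0}∪∅={0}
  n9('bed'): parent n8 fail=0; on 'd' 0 → fail=1;  out ∅∪∅=∅
  n14('ccd'): parent n13 fail=5; on 'd' 5→0 → fail=1;  out ∅∪∅=∅
  n18('dab'): parent n17 fail=4; on 'b' 4→0 → fail=7;  out {5}∪∅={5}
  n10('bedd'): parent n9 fail=1; on 'd' 1→0 → fail=1;  out ∅∪∅=∅
  n15('ccda'): parent n14 fail=1; on 'a' 1 → fail=17;  out ∅∪{1}={1}
  n11('bedda'): parent n10 fail=1; on 'a' 1 → fail=17;  out ∅∪{1}={1}
  n16('ccdab'): parent n15 fail=17; on 'b' 17 → fail=18;  out {4}∪{5}={4,5}
  n12('beddae'): parent n11 fail=17; on 'e' 17→4→0 → fail=0;  out {3}∪∅={3}

Text stream:
pos 0 'c': at 5
pos 1 'b': at 7 ·f
pos 2 'e': at 8
pos 3 'd': at 9
pos 4 'd': at 10
pos 5 'a': at 11  → match P1@[5:5]
pos 6 'e': at 12  → match P3@[1:6]
pos 7 'a': at 4 ·f  → match P1@[7:7]
pos 8 'b': at 7 ·f
pos 9 'e': at 8
pos 10 'd': at 9
pos 11 'd': at 10
pos 12 'a': at 11  → match P1@[12:12]
pos 13 'e': at 12  → match P3@[8:13]
pos 14 'e': at 0 ·f
pos 15 'a': at 4  → match P1@[15:15]
pos 16 'd': at 1 ·f
pos 17 'e': at 2
pos 18 'c': at 3  → match P0@[16:18]
pos 19 'd': at 1 ·f
pos 20 'e': at 2
pos 21 'c': at 3  → match P0@[19:21]
pos 22 'c': at 13 ·f
pos 23 'e': at 6 ·f  → match P2@[22:23]
pos 24 'a': at 4 ·f  → match P1@[24:24]
pos 25 'c': at 5 ·f
pos 26 'c': at 13
pos 27 'd': at 14
pos 28 'a': at 15  → match P1@[28:28]
pos 29 'b': at 16  → match P4@[25:29],P5@[27:29]
pos 30 'c': at 5 ·f
pos 31 'c': at 13
pos 32 'd': at 14
pos 33 'a': at 15  → match P1@[33:33]
pos 34 'b': at 16  → match P4@[30:34],P5@[32:34]
pos 35 'd': at 1 ·f
pos 36 'e': at 2
pos 37 'c': at 3  → match P0@[35:37]
pos 38 'b': at 7 ·f
pos 39 'b': at 7 ·f
pos 40 'c': at 5 ·f
pos 41 'c': at 13

Matches: [[5,1],[6,3],[7,1],[12,1],[13,3],[15,1],[18,0],[21,0],[23,2],[24,1],[28,1],[29,4],[29,5],[33,1],[34,4],[34,5],[37,0]]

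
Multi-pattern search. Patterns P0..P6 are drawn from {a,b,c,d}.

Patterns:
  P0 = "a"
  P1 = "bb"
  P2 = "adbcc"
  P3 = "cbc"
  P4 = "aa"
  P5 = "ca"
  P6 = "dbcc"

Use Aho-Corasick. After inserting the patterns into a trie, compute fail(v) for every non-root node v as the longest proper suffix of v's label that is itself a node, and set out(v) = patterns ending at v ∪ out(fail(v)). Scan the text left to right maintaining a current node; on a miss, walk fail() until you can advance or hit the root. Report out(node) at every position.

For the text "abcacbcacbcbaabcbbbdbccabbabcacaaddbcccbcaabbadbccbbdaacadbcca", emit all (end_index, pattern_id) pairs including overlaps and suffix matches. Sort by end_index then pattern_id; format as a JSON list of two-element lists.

Construct AC machine:
Trie (insert patterns):
  0='ε' goto a→1 b→2 c→8 d→13
  1='a' goto a→11 d→4  [P0 ends]
  2='b' goto b→3
  3='bb' goto ·  [P1 ends]
  4='ad' goto b→5
  5='adb' goto c→6
  6='adbc' goto c→7
  7='adbcc' goto ·  [P2 ends]
  8='c' goto a→12 b→9
  9='cb' goto c→10
  10='cbc' goto ·  [P3 ends]
  11='aa' goto ·  [P4 ends]
  12='ca' goto ·  [P5 ends]
  13='d' goto b→14
  14='db' goto c→15
  15='dbc' goto c→16
  16='dbcc' goto ·  [P6 ends]

BFS fail/out derivation:
  fail(1) 'a': from fail(0)=0 chase 'a': 0 ⇒ 0;  out={0}∪out(0)={0}
  fail(2) 'b': from fail(0)=0 chase 'b': 0 ⇒ 0;  out=∅∪out(0)=∅
  fail(8) 'c': from fail(0)=0 chase 'c': 0 ⇒ 0;  out=∅∪out(0)=∅
  fail(13) 'd': from fail(0)=0 chase 'd': 0 ⇒ 0;  out=∅∪out(0)=∅
  fail(3) 'bb': from fail(2)=0 chase 'b': 0 ⇒ 2;  out={1}∪out(2)={1}
  fail(4) 'ad': from fail(1)=0 chase 'd': 0 ⇒ 13;  out=∅∪out(13)=∅
  fail(9) 'cb': from fail(8)=0 chase 'b': 0 ⇒ 2;  out=∅∪out(2)=∅
  fail(11) 'aa': from fail(1)=0 chase 'a': 0 ⇒ 1;  out={4}∪out(1)={0,4}
  fail(12) 'ca': from fail(8)=0 chase 'a': 0 ⇒ 1;  out={5}∪out(1)={0,5}
  fail(14) 'db': from fail(13)=0 chase 'b': 0 ⇒ 2;  out=∅∪out(2)=∅
  fail(5) 'adb': from fail(4)=13 chase 'b': 13 ⇒ 14;  out=∅∪out(14)=∅
  fail(10) 'cbc': from fail(9)=2 chase 'c': 2→0 ⇒ 8;  out={3}∪out(8)={3}
  fail(15) 'dbc': from fail(14)=2 chase 'c': 2→0 ⇒ 8;  out=∅∪out(8)=∅
  fail(6) 'adbc': from fail(5)=14 chase 'c': 14 ⇒ 15;  out=∅∪out(15)=∅
  fail(16) 'dbcc': from fail(15)=8 chase 'c': 8→0 ⇒ 8;  out={6}∪out(8)={6}
  fail(7) 'adbcc': from fail(6)=15 chase 'c': 15 ⇒ 16;  out={2}∪out(16)={2,6}

Text stream:
[0] read 'a'  n0⇒n1  ** P0@[0:0]
[1] read 'b'  n1⇒n2 (via fail)
[2] read 'c'  n2⇒n8 (via fail)
[3] read 'a'  n8⇒n12  ** P0@[3:3],P5@[2:3]
[4] read 'c'  n12⇒n8 (via fail)
[5] read 'b'  n8⇒n9
[6] read 'c'  n9⇒n10  ** P3@[4:6]
[7] read 'a'  n10⇒n12 (via fail)  ** P0@[7:7],P5@[6:7]
[8] read 'c'  n12⇒n8 (via fail)
[9] read 'b'  n8⇒n9
[10] read 'c'  n9⇒n10  ** P3@[8:10]
[11] read 'b'  n10⇒n9 (via fail)
[12] read 'a'  n9⇒n1 (via fail)  ** P0@[12:12]
[13] read 'a'  n1⇒n11  ** P0@[13:13],P4@[12:13]
[14] read 'b'  n11⇒n2 (via fail)
[15] read 'c'  n2⇒n8 (via fail)
[16] read 'b'  n8⇒n9
[17] read 'b'  n9⇒n3 (via fail)  ** P1@[16:17]
[18] read 'b'  n3⇒n3 (via fail)  ** P1@[17:18]
[19] read 'd'  n3⇒n13 (via fail)
[20] read 'b'  n13⇒n14
[21] read 'c'  n14⇒n15
[22] read 'c'  n15⇒n16  ** P6@[19:22]
[23] read 'a'  n16⇒n12 (via fail)  ** P0@[23:23],P5@[22:23]
[24] read 'b'  n12⇒n2 (via fail)
[25] read 'b'  n2⇒n3  ** P1@[24:25]
[26] read 'a'  n3⇒n1 (via fail)  ** P0@[26:26]
[27] read 'b'  n1⇒n2 (via fail)
[28] read 'c'  n2⇒n8 (via fail)
[29] read 'a'  n8⇒n12  ** P0@[29:29],P5@[28:29]
[30] read 'c'  n12⇒n8 (via fail)
[31] read 'a'  n8⇒n12  ** P0@[31:31],P5@[30:31]
[32] read 'a'  n12⇒n11 (via fail)  ** P0@[32:32],P4@[31:32]
[33] read 'd'  n11⇒n4 (via fail)
[34] read 'd'  n4⇒n13 (via fail)
[35] read 'b'  n13⇒n14
[36] read 'c'  n14⇒n15
[37] read 'c'  n15⇒n16  ** P6@[34:37]
[38] read 'c'  n16⇒n8 (via fail)
[39] read 'b'  n8⇒n9
[40] read 'c'  n9⇒n10  ** P3@[38:40]
[41] read 'a'  n10⇒n12 (via fail)  ** P0@[41:41],P5@[40:41]
[42] read 'a'  n12⇒n11 (via fail)  ** P0@[42:42],P4@[41:42]
[43] read 'b'  n11⇒n2 (via fail)
[44] read 'b'  n2⇒n3  ** P1@[43:44]
[45] read 'a'  n3⇒n1 (via fail)  ** P0@[45:45]
[46] read 'd'  n1⇒n4
[47] read 'b'  n4⇒n5
[48] read 'c'  n5⇒n6
[49] read 'c'  n6⇒n7  ** P2@[45:49],P6@[46:49]
[50] read 'b'  n7⇒n9 (via fail)
[51] read 'b'  n9⇒n3 (via fail)  ** P1@[50:51]
[52] read 'd'  n3⇒n13 (via fail)
[53] read 'a'  n13⇒n1 (via fail)  ** P0@[53:53]
[54] read 'a'  n1⇒n11  ** P0@[54:54],P4@[53:54]
[55] read 'c'  n11⇒n8 (via fail)
[56] read 'a'  n8⇒n12  ** P0@[56:56],P5@[55:56]
[57] read 'd'  n12⇒n4 (via fail)
[58] read 'b'  n4⇒n5
[59] read 'c'  n5⇒n6
[60] read 'c'  n6⇒n7  ** P2@[56:60],P6@[57:60]
[61] read 'a'  n7⇒n12 (via fail)  ** P0@[61:61],P5@[60:61]

Result: [[0,0],[3,0],[3,5],[6,3],[7,0],[7,5],[10,3],[12,0],[13,0],[13,4],[17,1],[18,1],[22,6],[23,0],[23,5],[25,1],[26,0],[29,0],[29,5],[31,0],[31,5],[32,0],[32,4],[37,6],[40,3],[41,0],[41,5],[42,0],[42,4],[44,1],[45,0],[49,2],[49,6],[51,1],[53,0],[54,0],[54,4],[56,0],[56,5],[60,2],[60,6],[61,0],[61,5]]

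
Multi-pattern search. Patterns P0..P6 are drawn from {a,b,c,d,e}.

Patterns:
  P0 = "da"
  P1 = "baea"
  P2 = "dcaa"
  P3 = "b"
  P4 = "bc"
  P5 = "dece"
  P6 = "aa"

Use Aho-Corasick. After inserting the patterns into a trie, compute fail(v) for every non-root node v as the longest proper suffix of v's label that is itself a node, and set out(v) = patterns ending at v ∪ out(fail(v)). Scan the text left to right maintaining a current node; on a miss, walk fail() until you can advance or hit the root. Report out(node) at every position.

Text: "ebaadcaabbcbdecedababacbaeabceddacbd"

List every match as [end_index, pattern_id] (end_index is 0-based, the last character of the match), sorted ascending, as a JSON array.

Construct AC machine:
Trie nodes:
  0='ε' goto a→14 b→3 d→1
  1='d' goto a→2 c→7 e→11
  2='da' goto ·  ←P0
  3='b' goto a→4 c→10  ←P3
  4='ba' goto e→5
  5='bae' goto a→6
  6='baea' goto ·  ←P1
  7='dc' goto a→8
  8='dca' goto a→9
  9='dcaa' goto ·  ←P2
  10='bc' goto ·  ←P4
  11='de' goto c→12
  12='dec' goto e→13
  13='dece' goto ·  ←P5
  14='a' goto a→15
  15='aa' goto ·  ←P6

Failure links (BFS by depth):
  fail(1) 'd': from fail(0)=0 chase 'd': 0 ⇒ 0;  out=∅∪out(0)=∅
  fail(3) 'b': from fail(0)=0 chase 'b': 0 ⇒ 0;  out={3}∪out(0)={3}
  fail(14) 'a': from fail(0)=0 chase 'a': 0 ⇒ 0;  out=∅∪out(0)=∅
  fail(2) 'da': from fail(1)=0 chase 'a': 0 ⇒ 14;  out={0}∪out(14)={0}
  fail(4) 'ba': from fail(3)=0 chase 'a': 0 ⇒ 14;  out=∅∪out(14)=∅
  fail(7) 'dc': from fail(1)=0 chase 'c': 0 ⇒ 0;  out=∅∪out(0)=∅
  fail(10) 'bc': from fail(3)=0 chase 'c': 0 ⇒ 0;  out={4}∪out(0)={4}
  fail(11) 'de': from fail(1)=0 chase 'e': 0 ⇒ 0;  out=∅∪out(0)=∅
  fail(15) 'aa': from fail(14)=0 chase 'a': 0 ⇒ 14;  out={6}∪out(14)={6}
  fail(5) 'bae': from fail(4)=14 chase 'e': 14→0 ⇒ 0;  out=∅∪out(0)=∅
  fail(8) 'dca': from fail(7)=0 chase 'a': 0 ⇒ 14;  out=∅∪out(14)=∅
  fail(12) 'dec': from fail(11)=0 chase 'c': 0 ⇒ 0;  out=∅∪out(0)=∅
  fail(6) 'baea': from fail(5)=0 chase 'a': 0 ⇒ 14;  out={1}∪out(14)={1}
  fail(9) 'dcaa': from fail(8)=14 chase 'a': 14 ⇒ 15;  out={2}∪out(15)={2,6}
  fail(13) 'dece': from fail(12)=0 chase 'e': 0 ⇒ 0;  out={5}∪out(0)={5}

Run:
pos 0 'e': at 0
pos 1 'b': at 3  ** P3@[1:1]
pos 2 'a': at 4
pos 3 'a': at 15 (via fail)  ** P6@[2:3]
pos 4 'd': at 1 (via fail)
pos 5 'c': at 7
pos 6 'a': at 8
pos 7 'a': at 9  ** P2@[4:7],P6@[6:7]
pos 8 'b': at 3 (via fail)  ** P3@[8:8]
pos 9 'b': at 3 (via fail)  ** P3@[9:9]
pos 10 'c': at 10  ** P4@[9:10]
pos 11 'b': at 3 (via fail)  ** P3@[11:11]
pos 12 'd': at 1 (via fail)
pos 13 'e': at 11
pos 14 'c': at 12
pos 15 'e': at 13  ** P5@[12:15]
pos 16 'd': at 1 (via fail)
pos 17 'a': at 2  ** P0@[16:17]
pos 18 'b': at 3 (via fail)  ** P3@[18:18]
pos 19 'a': at 4
pos 20 'b': at 3 (via fail)  ** P3@[20:20]
pos 21 'a': at 4
pos 22 'c': at 0 (via fail)
pos 23 'b': at 3  ** P3@[23:23]
pos 24 'a': at 4
pos 25 'e': at 5
pos 26 'a': at 6  ** P1@[23:26]
pos 27 'b': at 3 (via fail)  ** P3@[27:27]
pos 28 'c': at 10  ** P4@[27:28]
pos 29 'e': at 0 (via fail)
pos 30 'd': at 1
pos 31 'd': at 1 (via fail)
pos 32 'a': at 2  ** P0@[31:32]
pos 33 'c': at 0 (via fail)
pos 34 'b': at 3  ** P3@[34:34]
pos 35 'd': at 1 (via fail)

Result: [[1,3],[3,6],[7,2],[7,6],[8,3],[9,3],[10,4],[11,3],[15,5],[17,0],[18,3],[20,3],[23,3],[26,1],[27,3],[28,4],[32,0],[34,3]]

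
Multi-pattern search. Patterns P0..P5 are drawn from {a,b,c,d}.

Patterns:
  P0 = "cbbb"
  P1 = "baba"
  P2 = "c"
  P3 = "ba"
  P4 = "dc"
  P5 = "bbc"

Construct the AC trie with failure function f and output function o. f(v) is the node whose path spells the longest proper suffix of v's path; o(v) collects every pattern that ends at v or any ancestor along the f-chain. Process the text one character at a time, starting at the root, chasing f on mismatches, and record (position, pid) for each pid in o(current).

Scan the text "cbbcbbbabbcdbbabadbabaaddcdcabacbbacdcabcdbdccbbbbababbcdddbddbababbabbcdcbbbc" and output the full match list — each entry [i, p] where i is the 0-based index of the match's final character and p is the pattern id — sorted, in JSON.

Build:
Trie (insert patterns):
  n0 'ε': b→5 c→1 d→9
  n1 'c': b→2  [P2 ends]
  n2 'cb': b→3
  n3 'cbb': b→4
  n4 'cbbb': ·  [P0 ends]
  n5 'b': a→6 b→11
  n6 'ba': b→7  [P3 ends]
  n7 'bab': a→8
  n8 'baba': ·  [P1 ends]
  n9 'd': c→10
  n10 'dc': ·  [P4 ends]
  n11 'bb': c→12
  n12 'bbc': ·  [P5 ends]

Failure links (BFS by depth):
  fail(1) 'c': from fail(0)=0 chase 'c': 0 ⇒ 0;  out={2}∪out(0)={2}
  fail(5) 'b': from fail(0)=0 chase 'b': 0 ⇒ 0;  out=∅∪out(0)=∅
  fail(9) 'd': from fail(0)=0 chase 'd': 0 ⇒ 0;  out=∅∪out(0)=∅
  fail(2) 'cb': from fail(1)=0 chase 'b': 0 ⇒ 5;  out=∅∪out(5)=∅
  fail(6) 'ba': from fail(5)=0 chase 'a': 0 ⇒ 0;  out={3}∪out(0)={3}
  fail(10) 'dc': from fail(9)=0 chase 'c': 0 ⇒ 1;  out={4}∪out(1)={2,4}
  fail(11) 'bb': from fail(5)=0 chase 'b': 0 ⇒ 5;  out=∅∪out(5)=∅
  fail(3) 'cbb': from fail(2)=5 chase 'b': 5 ⇒ 11;  out=∅∪out(11)=∅
  fail(7) 'bab': from fail(6)=0 chase 'b': 0 ⇒ 5;  out=∅∪out(5)=∅
  fail(12) 'bbc': from fail(11)=5 chase 'c': 5→0 ⇒ 1;  out={5}∪out(1)={2,5}
  fail(4) 'cbbb': from fail(3)=11 chase 'b': 11→5 ⇒ 11;  out={0}∪out(11)={0}
  fail(8) 'baba': from fail(7)=5 chase 'a': 5 ⇒ 6;  out={1}∪out(6)={1,3}

Scan:
pos 0 'c': at 1  → match P2@[0:0]
pos 1 'b': at 2
pos 2 'b': at 3
pos 3 'c': at 12 (via fail)  → match P2@[3:3],P5@[1:3]
pos 4 'b': at 2 (via fail)
pos 5 'b': at 3
pos 6 'b': at 4  → match P0@[3:6]
pos 7 'a': at 6 (via fail)  → match P3@[6:7]
pos 8 'b': at 7
pos 9 'b': at 11 (via fail)
pos 10 'c': at 12  → match P2@[10:10],P5@[8:10]
pos 11 'd': at 9 (via fail)
pos 12 'b': at 5 (via fail)
pos 13 'b': at 11
pos 14 'a': at 6 (via fail)  → match P3@[13:14]
pos 15 'b': at 7
pos 16 'a': at 8  → match P1@[13:16],P3@[15:16]
pos 17 'd': at 9 (via fail)
pos 18 'b': at 5 (via fail)
pos 19 'a': at 6  → match P3@[18:19]
pos 20 'b': at 7
pos 21 'a': at 8  → match P1@[18:21],P3@[20:21]
pos 22 'a': at 0 (via fail)
pos 23 'd': at 9
pos 24 'd': at 9 (via fail)
pos 25 'c': at 10  → match P2@[25:25],P4@[24:25]
pos 26 'd': at 9 (via fail)
pos 27 'c': at 10  → match P2@[27:27],P4@[26:27]
pos 28 'a': at 0 (via fail)
pos 29 'b': at 5
pos 30 'a': at 6  → match P3@[29:30]
pos 31 'c': at 1 (via fail)  → match P2@[31:31]
pos 32 'b': at 2
pos 33 'b': at 3
pos 34 'a': at 6 (via fail)  → match P3@[33:34]
pos 35 'c': at 1 (via fail)  → match P2@[35:35]
pos 36 'd': at 9 (via fail)
pos 37 'c': at 10  → match P2@[37:37],P4@[36:37]
pos 38 'a': at 0 (via fail)
pos 39 'b': at 5
pos 40 'c': at 1 (via fail)  → match P2@[40:40]
pos 41 'd': at 9 (via fail)
pos 42 'b': at 5 (via fail)
pos 43 'd': at 9 (via fail)
pos 44 'c': at 10  → match P2@[44:44],P4@[43:44]
pos 45 'c': at 1 (via fail)  → match P2@[45:45]
pos 46 'b': at 2
pos 47 'b': at 3
pos 48 'b': at 4  → match P0@[45:48]
pos 49 'b': at 11 (via fail)
pos 50 'a': at 6 (via fail)  → match P3@[49:50]
pos 51 'b': at 7
pos 52 'a': at 8  → match P1@[49:52],P3@[51:52]
pos 53 'b': at 7 (via fail)
pos 54 'b': at 11 (via fail)
pos 55 'c': at 12  → match P2@[55:55],P5@[53:55]
pos 56 'd': at 9 (via fail)
pos 57 'd': at 9 (via fail)
pos 58 'd': at 9 (via fail)
pos 59 'b': at 5 (via fail)
pos 60 'd': at 9 (via fail)
pos 61 'd': at 9 (via fail)
pos 62 'b': at 5 (via fail)
pos 63 'a': at 6  → match P3@[62:63]
pos 64 'b': at 7
pos 65 'a': at 8  → match P1@[62:65],P3@[64:65]
pos 66 'b': at 7 (via fail)
pos 67 'b': at 11 (via fail)
pos 68 'a': at 6 (via fail)  → match P3@[67:68]
pos 69 'b': at 7
pos 70 'b': at 11 (via fail)
pos 71 'c': at 12  → match P2@[71:71],P5@[69:71]
pos 72 'd': at 9 (via fail)
pos 73 'c': at 10  → match P2@[73:73],P4@[72:73]
pos 74 'b': at 2 (via fail)
pos 75 'b': at 3
pos 76 'b': at 4  → match P0@[73:76]
pos 77 'c': at 12 (via fail)  → match P2@[77:77],P5@[75:77]

Result: [[0,2],[3,2],[3,5],[6,0],[7,3],[10,2],[10,5],[14,3],[16,1],[16,3],[19,3],[21,1],[21,3],[25,2],[25,4],[27,2],[27,4],[30,3],[31,2],[34,3],[35,2],[37,2],[37,4],[40,2],[44,2],[44,4],[45,2],[48,0],[50,3],[52,1],[52,3],[55,2],[55,5],[63,3],[65,1],[65,3],[68,3],[71,2],[71,5],[73,2],[73,4],[76,0],[77,2],[77,5]]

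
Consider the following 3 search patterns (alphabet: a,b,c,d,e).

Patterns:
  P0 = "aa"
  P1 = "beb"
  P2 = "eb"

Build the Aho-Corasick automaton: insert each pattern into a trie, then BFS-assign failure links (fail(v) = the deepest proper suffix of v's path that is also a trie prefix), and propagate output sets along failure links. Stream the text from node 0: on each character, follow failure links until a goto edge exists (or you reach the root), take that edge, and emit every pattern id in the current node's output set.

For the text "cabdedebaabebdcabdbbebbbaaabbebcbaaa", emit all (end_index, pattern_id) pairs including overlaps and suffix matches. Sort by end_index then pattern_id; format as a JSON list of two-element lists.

Construct AC machine:
Trie nodes:
  n0 'ε': a→1 b→3 e→6
  n1 'a': a→2
  n2 'aa': ·  [P0 ends]
  n3 'b': e→4
  n4 'be': b→5
  n5 'beb': ·  [P1 ends]
  n6 'e': b→7
  n7 'eb': ·  [P2 ends]

BFS fail/out derivation:
  n1('a'): parent n0 fail=0; on 'a' 0 → fail=0;  out ∅∪∅=∅
  n3('b'): parent n0 fail=0; on 'b' 0 → fail=0;  out ∅∪∅=∅
  n6('e'): parent n0 fail=0; on 'e' 0 → fail=0;  out ∅∪∅=∅
  n2('aa'): parent n1 fail=0; on 'a' 0 → fail=1;  out {0}∪∅={0}
  n4('be'): parent n3 fail=0; on 'e' 0 → fail=6;  out ∅∪∅=∅
  n7('eb'): parent n6 fail=0; on 'b' 0 → fail=3;  out {2}∪∅={2}
  n5('beb'): parent n4 fail=6; on 'b' 6 → fail=7;  out {1}∪{2}={1,2}

Run:
i=0 'c': node 0→0
i=1 'a': node 0→1
i=2 'b': node 1→3 ·f
i=3 'd': node 3→0 ·f
i=4 'e': node 0→6
i=5 'd': node 6→0 ·f
i=6 'e': node 0→6
i=7 'b': node 6→7  ** P2@[6:7]
i=8 'a': node 7→1 ·f
i=9 'a': node 1→2  ** P0@[8:9]
i=10 'b': node 2→3 ·f
i=11 'e': node 3→4
i=12 'b': node 4→5  ** P1@[10:12],P2@[11:12]
i=13 'd': node 5→0 ·f
i=14 'c': node 0→0
i=15 'a': node 0→1
i=16 'b': node 1→3 ·f
i=17 'd': node 3→0 ·f
i=18 'b': node 0→3
i=19 'b': node 3→3 ·f
i=20 'e': node 3→4
i=21 'b': node 4→5  ** P1@[19:21],P2@[20:21]
i=22 'b': node 5→3 ·f
i=23 'b': node 3→3 ·f
i=24 'a': node 3→1 ·f
i=25 'a': node 1→2  ** P0@[24:25]
i=26 'a': node 2→2 ·f  ** P0@[25:26]
i=27 'b': node 2→3 ·f
i=28 'b': node 3→3 ·f
i=29 'e': node 3→4
i=30 'b': node 4→5  ** P1@[28:30],P2@[29:30]
i=31 'c': node 5→0 ·f
i=32 'b': node 0→3
i=33 'a': node 3→1 ·f
i=34 'a': node 1→2  ** P0@[33:34]
i=35 'a': node 2→2 ·f  ** P0@[34:35]

Matches: [[7,2],[9,0],[12,1],[12,2],[21,1],[21,2],[25,0],[26,0],[30,1],[30,2],[34,0],[35,0]]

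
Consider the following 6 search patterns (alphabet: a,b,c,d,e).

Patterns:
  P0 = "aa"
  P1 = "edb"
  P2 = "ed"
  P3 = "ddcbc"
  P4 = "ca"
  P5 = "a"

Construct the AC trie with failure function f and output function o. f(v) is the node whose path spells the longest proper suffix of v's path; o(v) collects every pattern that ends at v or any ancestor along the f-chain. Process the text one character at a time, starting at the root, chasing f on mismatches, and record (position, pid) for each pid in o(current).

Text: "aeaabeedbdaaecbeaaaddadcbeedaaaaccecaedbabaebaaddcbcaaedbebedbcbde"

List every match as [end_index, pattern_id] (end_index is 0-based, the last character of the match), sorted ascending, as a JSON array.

Build automaton:
Trie (insert patterns):
  n0 'ε': a→1 c→11 d→6 e→3
  n1 'a': a→2  ←P5
  n2 'aa': ·  ←P0
  n3 'e': d→4
  n4 'ed': b→5  ←P2
  n5 'edb': ·  ←P1
  n6 'd': d→7
  n7 'dd': c→8
  n8 'ddc': b→9
  n9 'ddcb': c→10
  n10 'ddcbc': ·  ←P3
  n11 'c': a→12
  n12 'ca': ·  ←P4

BFS fail/out derivation:
  n1('a'): parent n0 fail=0; on 'a' 0 → fail=0;  out {5}∪∅={5}
  n3('e'): parent n0 fail=0; on 'e' 0 → fail=0;  out ∅∪∅=∅
  n6('d'): parent n0 fail=0; on 'd' 0 → fail=0;  out ∅∪∅=∅
  n11('c'): parent n0 fail=0; on 'c' 0 → fail=0;  out ∅∪∅=∅
  n2('aa'): parent n1 fail=0; on 'a' 0 → fail=1;  out {0}∪{5}={0,5}
  n4('ed'): parent n3 fail=0; on 'd' 0 → fail=6;  out {2}∪∅={2}
  n7('dd'): parent n6 fail=0; on 'd' 0 → fail=6;  out ∅∪∅=∅
  n12('ca'): parent n11 fail=0; on 'a' 0 → fail=1;  out {4}∪{5}={4,5}
  n5('edb'): parent n4 fail=6; on 'b' 6→0 → fail=0;  out {1}∪∅={1}
  n8('ddc'): parent n7 fail=6; on 'c' 6→0 → fail=11;  out ∅∪∅=∅
  n9('ddcb'): parent n8 fail=11; on 'b' 11→0 → fail=0;  out ∅∪∅=∅
  n10('ddcbc'): parent n9 fail=0; on 'c' 0 → fail=11;  out {3}∪∅={3}

Scan:
pos 0 'a': at 1  emit P5@[0:0]
pos 1 'e': at 3 (via fail)
pos 2 'a': at 1 (via fail)  emit P5@[2:2]
pos 3 'a': at 2  emit P0@[2:3],P5@[3:3]
pos 4 'b': at 0 (via fail)
pos 5 'e': at 3
pos 6 'e': at 3 (via fail)
pos 7 'd': at 4  emit P2@[6:7]
pos 8 'b': at 5  emit P1@[6:8]
pos 9 'd': at 6 (via fail)
pos 10 'a': at 1 (via fail)  emit P5@[10:10]
pos 11 'a': at 2  emit P0@[10:11],P5@[11:11]
pos 12 'e': at 3 (via fail)
pos 13 'c': at 11 (via fail)
pos 14 'b': at 0 (via fail)
pos 15 'e': at 3
pos 16 'a': at 1 (via fail)  emit P5@[16:16]
pos 17 'a': at 2  emit P0@[16:17],P5@[17:17]
pos 18 'a': at 2 (via fail)  emit P0@[17:18],P5@[18:18]
pos 19 'd': at 6 (via fail)
pos 20 'd': at 7
pos 21 'a': at 1 (via fail)  emit P5@[21:21]
pos 22 'd': at 6 (via fail)
pos 23 'c': at 11 (via fail)
pos 24 'b': at 0 (via fail)
pos 25 'e': at 3
pos 26 'e': at 3 (via fail)
pos 27 'd': at 4  emit P2@[26:27]
pos 28 'a': at 1 (via fail)  emit P5@[28:28]
pos 29 'a': at 2  emit P0@[28:29],P5@[29:29]
pos 30 'a': at 2 (via fail)  emit P0@[29:30],P5@[30:30]
pos 31 'a': at 2 (via fail)  emit P0@[30:31],P5@[31:31]
pos 32 'c': at 11 (via fail)
pos 33 'c': at 11 (via fail)
pos 34 'e': at 3 (via fail)
pos 35 'c': at 11 (via fail)
pos 36 'a': at 12  emit P4@[35:36],P5@[36:36]
pos 37 'e': at 3 (via fail)
pos 38 'd': at 4  emit P2@[37:38]
pos 39 'b': at 5  emit P1@[37:39]
pos 40 'a': at 1 (via fail)  emit P5@[40:40]
pos 41 'b': at 0 (via fail)
pos 42 'a': at 1  emit P5@[42:42]
pos 43 'e': at 3 (via fail)
pos 44 'b': at 0 (via fail)
pos 45 'a': at 1  emit P5@[45:45]
pos 46 'a': at 2  emit P0@[45:46],P5@[46:46]
pos 47 'd': at 6 (via fail)
pos 48 'd': at 7
pos 49 'c': at 8
pos 50 'b': at 9
pos 51 'c': at 10  emit P3@[47:51]
pos 52 'a': at 12 (via fail)  emit P4@[51:52],P5@[52:52]
pos 53 'a': at 2 (via fail)  emit P0@[52:53],P5@[53:53]
pos 54 'e': at 3 (via fail)
pos 55 'd': at 4  emit P2@[54:55]
pos 56 'b': at 5  emit P1@[54:56]
pos 57 'e': at 3 (via fail)
pos 58 'b': at 0 (via fail)
pos 59 'e': at 3
pos 60 'd': at 4  emit P2@[59:60]
pos 61 'b': at 5  emit P1@[59:61]
pos 62 'c': at 11 (via fail)
pos 63 'b': at 0 (via fail)
pos 64 'd': at 6
pos 65 'e': at 3 (via fail)

All matches (sorted): [[0,5],[2,5],[3,0],[3,5],[7,2],[8,1],[10,5],[11,0],[11,5],[16,5],[17,0],[17,5],[18,0],[18,5],[21,5],[27,2],[28,5],[29,0],[29,5],[30,0],[30,5],[31,0],[31,5],[36,4],[36,5],[38,2],[39,1],[40,5],[42,5],[45,5],[46,0],[46,5],[51,3],[52,4],[52,5],[53,0],[53,5],[55,2],[56,1],[60,2],[61,1]]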